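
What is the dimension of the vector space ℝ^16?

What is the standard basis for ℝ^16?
Dimension = 16; standard basis = {e_1, e_2, e_3, …, e_16}

ℝ^16 is the space of 16-tuples of real numbers; its dimension is 16.
The standard basis consists of 16 vectors: e_1, e_2, e_3, …, e_16, where e_i is the vector with 1 in position i and 0 elsewhere.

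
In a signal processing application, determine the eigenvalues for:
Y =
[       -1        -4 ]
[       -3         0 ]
λ = -4, 3

Solve det(Y - λI) = 0. For a 2×2 matrix the characteristic equation is λ² - (trace)λ + det = 0.
trace(Y) = a + d = -1 + 0 = -1.
det(Y) = a*d - b*c = (-1)*(0) - (-4)*(-3) = 0 - 12 = -12.
Characteristic equation: λ² - (-1)λ + (-12) = 0.
Discriminant = (-1)² - 4*(-12) = 1 + 48 = 49.
λ = (-1 ± √49) / 2 = (-1 ± 7) / 2 = -4, 3.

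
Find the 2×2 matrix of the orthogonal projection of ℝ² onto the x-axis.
[[1, 0], [0, 0]]

The orthogonal projection onto the line spanned by a nonzero vector u = (a, b) has matrix P = (u uᵀ) / (uᵀ u) = (1/(a² + b²)) · [[a², ab], [ab, b²]].
Here u = (1, 0), so a² + b² = 1 + 0 = 1.
P = (1/1) · [[1, 0], [0, 0]] = [[1, 0], [0, 0]].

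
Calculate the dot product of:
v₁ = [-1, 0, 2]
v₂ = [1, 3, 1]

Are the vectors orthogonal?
1, No

The dot product is the sum of products of corresponding components.
v₁·v₂ = (-1)*(1) + (0)*(3) + (2)*(1) = -1 + 0 + 2 = 1.
Two vectors are orthogonal iff their dot product is 0; here the dot product is 1, so the vectors are not orthogonal.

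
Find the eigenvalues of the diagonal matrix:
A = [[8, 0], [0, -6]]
λ₁ = 8, λ₂ = -6

The characteristic polynomial of A is det(A - λI) = (8 - λ)(-6 - λ) = 0.
The roots are λ = 8 and λ = -6, so the eigenvalues are the diagonal entries.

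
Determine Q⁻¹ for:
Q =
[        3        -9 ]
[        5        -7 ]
det(Q) = 24
Q⁻¹ =
[    -7/24       3/8 ]
[    -5/24       1/8 ]

For a 2×2 matrix Q = [[a, b], [c, d]] with det(Q) ≠ 0, Q⁻¹ = (1/det(Q)) * [[d, -b], [-c, a]].
det(Q) = (3)*(-7) - (-9)*(5) = -21 + 45 = 24.
Q⁻¹ = (1/24) * [[-7, 9], [-5, 3]].
Dividing each entry by 24 and reducing:
Q⁻¹ =
[    -7/24       3/8 ]
[    -5/24       1/8 ]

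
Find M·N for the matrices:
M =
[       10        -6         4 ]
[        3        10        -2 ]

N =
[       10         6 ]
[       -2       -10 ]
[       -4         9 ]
MN =
[       96       156 ]
[       18      -100 ]

Matrix multiplication: (MN)[i][j] = sum over k of M[i][k] * N[k][j].
  (MN)[0][0] = (10)*(10) + (-6)*(-2) + (4)*(-4) = 96
  (MN)[0][1] = (10)*(6) + (-6)*(-10) + (4)*(9) = 156
  (MN)[1][0] = (3)*(10) + (10)*(-2) + (-2)*(-4) = 18
  (MN)[1][1] = (3)*(6) + (10)*(-10) + (-2)*(9) = -100
MN =
[       96       156 ]
[       18      -100 ]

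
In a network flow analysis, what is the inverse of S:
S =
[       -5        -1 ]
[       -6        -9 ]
det(S) = 39
S⁻¹ =
[    -3/13      1/39 ]
[     2/13     -5/39 ]

For a 2×2 matrix S = [[a, b], [c, d]] with det(S) ≠ 0, S⁻¹ = (1/det(S)) * [[d, -b], [-c, a]].
det(S) = (-5)*(-9) - (-1)*(-6) = 45 - 6 = 39.
S⁻¹ = (1/39) * [[-9, 1], [6, -5]].
Dividing each entry by 39 and reducing:
S⁻¹ =
[    -3/13      1/39 ]
[     2/13     -5/39 ]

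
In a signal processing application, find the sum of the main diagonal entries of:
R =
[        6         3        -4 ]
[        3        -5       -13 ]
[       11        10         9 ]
tr(R) = 6 - 5 + 9 = 10

The trace of a square matrix is the sum of its diagonal entries.
Diagonal entries of R: R[0][0] = 6, R[1][1] = -5, R[2][2] = 9.
tr(R) = 6 - 5 + 9 = 10.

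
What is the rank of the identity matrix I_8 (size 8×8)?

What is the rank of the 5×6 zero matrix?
rank(I_8) = 8, rank(0) = 0

The identity I_8 has 8 columns that are the standard basis vectors e_1, …, e_8. These are linearly independent, so all 8 columns are pivots and rank(I_8) = 8.
The 5×6 zero matrix has every entry zero, so every row is the zero row and there are no pivots; rank(0) = 0.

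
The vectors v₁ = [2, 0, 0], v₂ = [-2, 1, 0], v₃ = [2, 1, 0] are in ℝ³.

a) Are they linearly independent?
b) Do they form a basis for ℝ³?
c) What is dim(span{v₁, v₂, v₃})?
Not independent, not a basis, dim(span) = 2

Check whether v₃ can be written as a linear combination of v₁ and v₂.
v₃ = (2)·v₁ + (1)·v₂ = [2, 1, 0], so the three vectors are linearly dependent.
Thus they do not form a basis for ℝ³, and dim(span{v₁, v₂, v₃}) = 2 (spanned by v₁ and v₂).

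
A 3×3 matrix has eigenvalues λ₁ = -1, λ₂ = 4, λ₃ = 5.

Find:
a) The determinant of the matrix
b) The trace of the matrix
det = -20, trace = 8

Two standard eigenvalue identities:
- det(A) equals the product of the eigenvalues (counted with multiplicity).
- trace(A) equals the sum of the eigenvalues.
det(A) = (-1)*(4)*(5) = -20.
trace(A) = -1 + 4 + 5 = 8.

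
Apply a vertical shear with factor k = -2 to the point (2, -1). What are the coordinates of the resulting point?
(2, -5)

Shear matrix for vertical shear with factor k = -2:
[[1, 0], [-2, 1]]
Result: (2, -1) → (2, -5)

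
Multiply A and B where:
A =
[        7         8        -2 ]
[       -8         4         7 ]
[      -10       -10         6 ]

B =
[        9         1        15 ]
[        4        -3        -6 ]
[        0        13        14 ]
AB =
[       95       -43        29 ]
[      -56        71       -46 ]
[     -130        98        -6 ]

Matrix multiplication: (AB)[i][j] = sum over k of A[i][k] * B[k][j].
  (AB)[0][0] = (7)*(9) + (8)*(4) + (-2)*(0) = 95
  (AB)[0][1] = (7)*(1) + (8)*(-3) + (-2)*(13) = -43
  (AB)[0][2] = (7)*(15) + (8)*(-6) + (-2)*(14) = 29
  (AB)[1][0] = (-8)*(9) + (4)*(4) + (7)*(0) = -56
  (AB)[1][1] = (-8)*(1) + (4)*(-3) + (7)*(13) = 71
  (AB)[1][2] = (-8)*(15) + (4)*(-6) + (7)*(14) = -46
  (AB)[2][0] = (-10)*(9) + (-10)*(4) + (6)*(0) = -130
  (AB)[2][1] = (-10)*(1) + (-10)*(-3) + (6)*(13) = 98
  (AB)[2][2] = (-10)*(15) + (-10)*(-6) + (6)*(14) = -6
AB =
[       95       -43        29 ]
[      -56        71       -46 ]
[     -130        98        -6 ]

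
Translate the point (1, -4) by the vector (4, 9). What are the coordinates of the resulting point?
(5, 5)

Translation by (4, 9):
x' = 1 + 4 = 5
y' = -4 + 9 = 5
Homogeneous matrix: [[1, 0, 4], [0, 1, 9], [0, 0, 1]]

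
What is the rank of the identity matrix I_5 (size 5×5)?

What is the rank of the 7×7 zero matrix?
rank(I_5) = 5, rank(0) = 0

The identity I_5 has 5 columns that are the standard basis vectors e_1, …, e_5. These are linearly independent, so all 5 columns are pivots and rank(I_5) = 5.
The 7×7 zero matrix has every entry zero, so every row is the zero row and there are no pivots; rank(0) = 0.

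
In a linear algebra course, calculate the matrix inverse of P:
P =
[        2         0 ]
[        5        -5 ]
det(P) = -10
P⁻¹ =
[      1/2         0 ]
[      1/2      -1/5 ]

For a 2×2 matrix P = [[a, b], [c, d]] with det(P) ≠ 0, P⁻¹ = (1/det(P)) * [[d, -b], [-c, a]].
det(P) = (2)*(-5) - (0)*(5) = -10 - 0 = -10.
P⁻¹ = (1/-10) * [[-5, 0], [-5, 2]].
Dividing each entry by -10 and reducing:
P⁻¹ =
[      1/2         0 ]
[      1/2      -1/5 ]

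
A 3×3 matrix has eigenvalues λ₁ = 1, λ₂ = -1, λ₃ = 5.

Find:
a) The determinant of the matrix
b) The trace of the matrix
det = -5, trace = 5

Two standard eigenvalue identities:
- det(A) equals the product of the eigenvalues (counted with multiplicity).
- trace(A) equals the sum of the eigenvalues.
det(A) = (1)*(-1)*(5) = -5.
trace(A) = 1 - 1 + 5 = 5.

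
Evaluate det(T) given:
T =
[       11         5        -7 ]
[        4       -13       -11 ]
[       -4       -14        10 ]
det(T) = -2348

Expand along row 0 (cofactor expansion): det(T) = a*(e*i - f*h) - b*(d*i - f*g) + c*(d*h - e*g), where the 3×3 is [[a, b, c], [d, e, f], [g, h, i]].
Minor M_00 = (-13)*(10) - (-11)*(-14) = -130 - 154 = -284.
Minor M_01 = (4)*(10) - (-11)*(-4) = 40 - 44 = -4.
Minor M_02 = (4)*(-14) - (-13)*(-4) = -56 - 52 = -108.
det(T) = (11)*(-284) - (5)*(-4) + (-7)*(-108) = -3124 + 20 + 756 = -2348.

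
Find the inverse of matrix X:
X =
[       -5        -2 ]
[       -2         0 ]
det(X) = -4
X⁻¹ =
[        0      -1/2 ]
[     -1/2       5/4 ]

For a 2×2 matrix X = [[a, b], [c, d]] with det(X) ≠ 0, X⁻¹ = (1/det(X)) * [[d, -b], [-c, a]].
det(X) = (-5)*(0) - (-2)*(-2) = 0 - 4 = -4.
X⁻¹ = (1/-4) * [[0, 2], [2, -5]].
Dividing each entry by -4 and reducing:
X⁻¹ =
[        0      -1/2 ]
[     -1/2       5/4 ]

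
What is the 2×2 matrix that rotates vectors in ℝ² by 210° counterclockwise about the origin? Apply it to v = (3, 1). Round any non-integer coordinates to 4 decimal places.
R = [[-√3/2, 1/2], [-1/2, -√3/2]]; R·v = (-2.0981, -2.3660)

A counterclockwise rotation by angle θ in ℝ² has matrix R(θ) = [[cos θ, -sin θ], [sin θ, cos θ]].
For θ = 210°: cos θ = -√3/2, sin θ = -1/2.
R(210°) = [[-√3/2, 1/2], [-1/2, -√3/2]].
R·v = [-√3/2·3 + (1/2)·1, -1/2·3 + -√3/2·1] = (-2.0981, -2.3660).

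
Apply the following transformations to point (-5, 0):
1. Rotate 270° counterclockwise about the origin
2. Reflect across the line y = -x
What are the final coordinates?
(-5, 0)

Step 1: Rotate 270° → (0, 5)
Step 2: Reflect across the line y = -x → (-5, 0)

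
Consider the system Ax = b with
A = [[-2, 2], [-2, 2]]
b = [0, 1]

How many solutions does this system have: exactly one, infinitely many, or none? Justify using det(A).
No solution

det(A) = (-2)*(2) - (2)*(-2) = 0, so A is singular.
The column space of A is span(column 1) = span([-2, -2]).
b = [0, 1] is not a scalar multiple of column 1, so b ∉ column space and the system is inconsistent — no solution.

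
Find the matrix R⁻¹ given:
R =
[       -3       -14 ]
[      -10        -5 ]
det(R) = -125
R⁻¹ =
[     1/25   -14/125 ]
[    -2/25     3/125 ]

For a 2×2 matrix R = [[a, b], [c, d]] with det(R) ≠ 0, R⁻¹ = (1/det(R)) * [[d, -b], [-c, a]].
det(R) = (-3)*(-5) - (-14)*(-10) = 15 - 140 = -125.
R⁻¹ = (1/-125) * [[-5, 14], [10, -3]].
Dividing each entry by -125 and reducing:
R⁻¹ =
[     1/25   -14/125 ]
[    -2/25     3/125 ]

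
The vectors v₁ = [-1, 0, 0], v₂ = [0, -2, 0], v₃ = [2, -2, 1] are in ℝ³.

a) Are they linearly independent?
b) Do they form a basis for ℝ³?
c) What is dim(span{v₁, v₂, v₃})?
Yes independent, yes basis, dim = 3

Stack v₁, v₂, v₃ as rows of a 3×3 matrix.
[[-1, 0, 0]; [0, -2, 0]; [2, -2, 1]] is already lower triangular with nonzero diagonal entries (-1, -2, 1), so its determinant is the product of the diagonal entries, det = (-1)·(-2)·(1) = 2 ≠ 0, and the rows are linearly independent.
Three linearly independent vectors in ℝ³ form a basis for ℝ³, so dim(span{v₁,v₂,v₃}) = 3.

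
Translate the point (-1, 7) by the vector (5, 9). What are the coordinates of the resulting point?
(4, 16)

Translation by (5, 9):
x' = -1 + 5 = 4
y' = 7 + 9 = 16
Homogeneous matrix: [[1, 0, 5], [0, 1, 9], [0, 0, 1]]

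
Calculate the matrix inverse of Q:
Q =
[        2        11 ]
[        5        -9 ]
det(Q) = -73
Q⁻¹ =
[     9/73     11/73 ]
[     5/73     -2/73 ]

For a 2×2 matrix Q = [[a, b], [c, d]] with det(Q) ≠ 0, Q⁻¹ = (1/det(Q)) * [[d, -b], [-c, a]].
det(Q) = (2)*(-9) - (11)*(5) = -18 - 55 = -73.
Q⁻¹ = (1/-73) * [[-9, -11], [-5, 2]].
Dividing each entry by -73 and reducing:
Q⁻¹ =
[     9/73     11/73 ]
[     5/73     -2/73 ]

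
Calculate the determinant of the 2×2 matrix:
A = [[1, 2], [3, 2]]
-4

For A = [[a, b], [c, d]], det(A) = a*d - b*c.
det(A) = (1)*(2) - (2)*(3) = 2 - 6 = -4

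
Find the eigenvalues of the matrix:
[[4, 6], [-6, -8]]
λ = -2 and λ = -2

Characteristic equation: det(A - λI) = 0
λ² - (trace)λ + (det) = 0
λ² - (-4)λ + (4) = 0
λ² + 4λ + 4 = 0
Solving: λ = -2, -2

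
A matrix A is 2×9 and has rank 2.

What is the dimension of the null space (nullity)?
7

The rank-nullity theorem for an m×n matrix states:
rank(A) + nullity(A) = n (the number of columns).
Here n = 9 and rank(A) = 2, so nullity(A) = 9 - 2 = 7.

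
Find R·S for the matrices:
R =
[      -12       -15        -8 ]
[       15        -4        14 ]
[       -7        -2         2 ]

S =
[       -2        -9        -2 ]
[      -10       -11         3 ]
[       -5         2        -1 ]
RS =
[      214       257       -13 ]
[      -60       -63       -56 ]
[       24        89         6 ]

Matrix multiplication: (RS)[i][j] = sum over k of R[i][k] * S[k][j].
  (RS)[0][0] = (-12)*(-2) + (-15)*(-10) + (-8)*(-5) = 214
  (RS)[0][1] = (-12)*(-9) + (-15)*(-11) + (-8)*(2) = 257
  (RS)[0][2] = (-12)*(-2) + (-15)*(3) + (-8)*(-1) = -13
  (RS)[1][0] = (15)*(-2) + (-4)*(-10) + (14)*(-5) = -60
  (RS)[1][1] = (15)*(-9) + (-4)*(-11) + (14)*(2) = -63
  (RS)[1][2] = (15)*(-2) + (-4)*(3) + (14)*(-1) = -56
  (RS)[2][0] = (-7)*(-2) + (-2)*(-10) + (2)*(-5) = 24
  (RS)[2][1] = (-7)*(-9) + (-2)*(-11) + (2)*(2) = 89
  (RS)[2][2] = (-7)*(-2) + (-2)*(3) + (2)*(-1) = 6
RS =
[      214       257       -13 ]
[      -60       -63       -56 ]
[       24        89         6 ]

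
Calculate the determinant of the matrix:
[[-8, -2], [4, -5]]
48

For a 2×2 matrix [[a, b], [c, d]], det = ad - bc
det = (-8)(-5) - (-2)(4) = 40 - -8 = 48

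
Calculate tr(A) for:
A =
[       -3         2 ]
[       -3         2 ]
tr(A) = -3 + 2 = -1

The trace of a square matrix is the sum of its diagonal entries.
Diagonal entries of A: A[0][0] = -3, A[1][1] = 2.
tr(A) = -3 + 2 = -1.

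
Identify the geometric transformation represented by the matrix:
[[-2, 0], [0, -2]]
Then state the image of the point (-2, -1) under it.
uniform scaling by factor -2; image of (-2, -1) is (4, 2)

This is a diagonal matrix with equal entries -2, so it scales both axes by the same factor -2.
The matrix [[-2, 0], [0, -2]] represents: uniform scaling by factor -2.
Applying it to (-2, -1): [-2·-2 + 0·-1, 0·-2 + -2·-1] = (4, 2).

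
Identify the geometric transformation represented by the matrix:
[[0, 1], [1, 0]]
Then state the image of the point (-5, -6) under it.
reflection across the line y = x; image of (-5, -6) is (-6, -5)

This is a symmetric orthogonal matrix with determinant -1, which characterizes a reflection in ℝ².
The matrix [[0, 1], [1, 0]] represents: reflection across the line y = x.
Applying it to (-5, -6): [0·-5 + 1·-6, 1·-5 + 0·-6] = (-6, -5).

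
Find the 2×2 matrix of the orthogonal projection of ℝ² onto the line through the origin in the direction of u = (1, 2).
[[1/5, 2/5], [2/5, 4/5]]

The orthogonal projection onto the line spanned by a nonzero vector u = (a, b) has matrix P = (u uᵀ) / (uᵀ u) = (1/(a² + b²)) · [[a², ab], [ab, b²]].
Here u = (1, 2), so a² + b² = 1 + 4 = 5.
P = (1/5) · [[1, 2], [2, 4]] = [[1/5, 2/5], [2/5, 4/5]].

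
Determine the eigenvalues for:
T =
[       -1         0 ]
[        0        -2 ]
λ = -2, -1

Solve det(T - λI) = 0. For a 2×2 matrix the characteristic equation is λ² - (trace)λ + det = 0.
trace(T) = a + d = -1 - 2 = -3.
det(T) = a*d - b*c = (-1)*(-2) - (0)*(0) = 2 - 0 = 2.
Characteristic equation: λ² - (-3)λ + (2) = 0.
Discriminant = (-3)² - 4*(2) = 9 - 8 = 1.
λ = (-3 ± √1) / 2 = (-3 ± 1) / 2 = -2, -1.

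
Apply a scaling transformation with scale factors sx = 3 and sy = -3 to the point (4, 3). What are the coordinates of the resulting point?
(12, -9)

Scaling matrix:
[[3, 0], [0, -3]]
Result: (4 × 3, 3 × -3) = (12, -9)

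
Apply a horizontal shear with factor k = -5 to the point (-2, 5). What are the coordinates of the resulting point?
(-27, 5)

Shear matrix for horizontal shear with factor k = -5:
[[1, -5], [0, 1]]
Result: (-2, 5) → (-27, 5)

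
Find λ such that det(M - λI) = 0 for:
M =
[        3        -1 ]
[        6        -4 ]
λ = -3, 2

Solve det(M - λI) = 0. For a 2×2 matrix the characteristic equation is λ² - (trace)λ + det = 0.
trace(M) = a + d = 3 - 4 = -1.
det(M) = a*d - b*c = (3)*(-4) - (-1)*(6) = -12 + 6 = -6.
Characteristic equation: λ² - (-1)λ + (-6) = 0.
Discriminant = (-1)² - 4*(-6) = 1 + 24 = 25.
λ = (-1 ± √25) / 2 = (-1 ± 5) / 2 = -3, 2.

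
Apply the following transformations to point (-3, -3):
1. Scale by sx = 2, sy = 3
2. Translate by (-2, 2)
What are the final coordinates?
(-8, -7)

Step 1: Scale (-3, -3) by (sx, sy) = (2, 3) → (-6, -9)
Step 2: Translate by (-2, 2) → (-8, -7)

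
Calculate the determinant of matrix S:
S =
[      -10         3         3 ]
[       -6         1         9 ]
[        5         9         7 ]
det(S) = 824

Expand along row 0 (cofactor expansion): det(S) = a*(e*i - f*h) - b*(d*i - f*g) + c*(d*h - e*g), where the 3×3 is [[a, b, c], [d, e, f], [g, h, i]].
Minor M_00 = (1)*(7) - (9)*(9) = 7 - 81 = -74.
Minor M_01 = (-6)*(7) - (9)*(5) = -42 - 45 = -87.
Minor M_02 = (-6)*(9) - (1)*(5) = -54 - 5 = -59.
det(S) = (-10)*(-74) - (3)*(-87) + (3)*(-59) = 740 + 261 - 177 = 824.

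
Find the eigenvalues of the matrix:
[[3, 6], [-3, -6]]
λ = -3 and λ = 0

Characteristic equation: det(A - λI) = 0
λ² - (trace)λ + (det) = 0
λ² - (-3)λ + (0) = 0
λ² + 3λ + 0 = 0
Solving: λ = -3, 0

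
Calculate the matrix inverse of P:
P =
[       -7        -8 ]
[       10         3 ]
det(P) = 59
P⁻¹ =
[     3/59      8/59 ]
[   -10/59     -7/59 ]

For a 2×2 matrix P = [[a, b], [c, d]] with det(P) ≠ 0, P⁻¹ = (1/det(P)) * [[d, -b], [-c, a]].
det(P) = (-7)*(3) - (-8)*(10) = -21 + 80 = 59.
P⁻¹ = (1/59) * [[3, 8], [-10, -7]].
Dividing each entry by 59 and reducing:
P⁻¹ =
[     3/59      8/59 ]
[   -10/59     -7/59 ]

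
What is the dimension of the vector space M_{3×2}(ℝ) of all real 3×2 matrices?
Dimension = 6

A real 3×2 matrix is determined by its 3·2 = 6 independent entries.
A standard basis is {E_ij : 1 ≤ i ≤ 3, 1 ≤ j ≤ 2}, where E_ij has a 1 in position (i, j) and 0 elsewhere — there are 6 such matrices, and they are linearly independent and span M_{3×2}(ℝ).
Therefore dim(M_{3×2}(ℝ)) = 6.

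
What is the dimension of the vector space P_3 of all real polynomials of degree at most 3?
Dimension = 4

A polynomial of degree at most 3 can be written as a₀ + a₁x + a₂x² + a₃x³, with 4 free coefficients a₀, a₁, a₂, a₃.
The set {1, x, x², x³} is a basis: it spans P_3 (every such polynomial is a linear combination of these) and is linearly independent (a polynomial is zero iff all its coefficients are zero).
Therefore dim(P_3) = 3 + 1 = 4.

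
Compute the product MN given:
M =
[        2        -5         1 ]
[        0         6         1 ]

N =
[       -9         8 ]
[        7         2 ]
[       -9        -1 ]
MN =
[      -62         5 ]
[       33        11 ]

Matrix multiplication: (MN)[i][j] = sum over k of M[i][k] * N[k][j].
  (MN)[0][0] = (2)*(-9) + (-5)*(7) + (1)*(-9) = -62
  (MN)[0][1] = (2)*(8) + (-5)*(2) + (1)*(-1) = 5
  (MN)[1][0] = (0)*(-9) + (6)*(7) + (1)*(-9) = 33
  (MN)[1][1] = (0)*(8) + (6)*(2) + (1)*(-1) = 11
MN =
[      -62         5 ]
[       33        11 ]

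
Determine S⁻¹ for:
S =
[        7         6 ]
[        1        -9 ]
det(S) = -69
S⁻¹ =
[     3/23      2/23 ]
[     1/69     -7/69 ]

For a 2×2 matrix S = [[a, b], [c, d]] with det(S) ≠ 0, S⁻¹ = (1/det(S)) * [[d, -b], [-c, a]].
det(S) = (7)*(-9) - (6)*(1) = -63 - 6 = -69.
S⁻¹ = (1/-69) * [[-9, -6], [-1, 7]].
Dividing each entry by -69 and reducing:
S⁻¹ =
[     3/23      2/23 ]
[     1/69     -7/69 ]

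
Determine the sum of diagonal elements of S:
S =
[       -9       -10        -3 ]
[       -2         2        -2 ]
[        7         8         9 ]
tr(S) = -9 + 2 + 9 = 2

The trace of a square matrix is the sum of its diagonal entries.
Diagonal entries of S: S[0][0] = -9, S[1][1] = 2, S[2][2] = 9.
tr(S) = -9 + 2 + 9 = 2.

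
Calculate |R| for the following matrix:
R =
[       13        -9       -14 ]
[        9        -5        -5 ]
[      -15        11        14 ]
det(R) = -72

Expand along row 0 (cofactor expansion): det(R) = a*(e*i - f*h) - b*(d*i - f*g) + c*(d*h - e*g), where the 3×3 is [[a, b, c], [d, e, f], [g, h, i]].
Minor M_00 = (-5)*(14) - (-5)*(11) = -70 + 55 = -15.
Minor M_01 = (9)*(14) - (-5)*(-15) = 126 - 75 = 51.
Minor M_02 = (9)*(11) - (-5)*(-15) = 99 - 75 = 24.
det(R) = (13)*(-15) - (-9)*(51) + (-14)*(24) = -195 + 459 - 336 = -72.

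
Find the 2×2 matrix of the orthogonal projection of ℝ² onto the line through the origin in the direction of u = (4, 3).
[[16/25, 12/25], [12/25, 9/25]]

The orthogonal projection onto the line spanned by a nonzero vector u = (a, b) has matrix P = (u uᵀ) / (uᵀ u) = (1/(a² + b²)) · [[a², ab], [ab, b²]].
Here u = (4, 3), so a² + b² = 16 + 9 = 25.
P = (1/25) · [[16, 12], [12, 9]] = [[16/25, 12/25], [12/25, 9/25]].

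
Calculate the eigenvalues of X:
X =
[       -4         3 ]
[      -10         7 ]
λ = 1, 2

Solve det(X - λI) = 0. For a 2×2 matrix the characteristic equation is λ² - (trace)λ + det = 0.
trace(X) = a + d = -4 + 7 = 3.
det(X) = a*d - b*c = (-4)*(7) - (3)*(-10) = -28 + 30 = 2.
Characteristic equation: λ² - (3)λ + (2) = 0.
Discriminant = (3)² - 4*(2) = 9 - 8 = 1.
λ = (3 ± √1) / 2 = (3 ± 1) / 2 = 1, 2.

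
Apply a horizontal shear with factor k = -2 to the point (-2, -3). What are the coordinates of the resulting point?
(4, -3)

Shear matrix for horizontal shear with factor k = -2:
[[1, -2], [0, 1]]
Result: (-2, -3) → (4, -3)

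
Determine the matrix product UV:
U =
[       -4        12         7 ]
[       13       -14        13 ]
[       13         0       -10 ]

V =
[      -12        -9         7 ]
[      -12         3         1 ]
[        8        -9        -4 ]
UV =
[      -40         9       -44 ]
[      116      -276        25 ]
[     -236       -27       131 ]

Matrix multiplication: (UV)[i][j] = sum over k of U[i][k] * V[k][j].
  (UV)[0][0] = (-4)*(-12) + (12)*(-12) + (7)*(8) = -40
  (UV)[0][1] = (-4)*(-9) + (12)*(3) + (7)*(-9) = 9
  (UV)[0][2] = (-4)*(7) + (12)*(1) + (7)*(-4) = -44
  (UV)[1][0] = (13)*(-12) + (-14)*(-12) + (13)*(8) = 116
  (UV)[1][1] = (13)*(-9) + (-14)*(3) + (13)*(-9) = -276
  (UV)[1][2] = (13)*(7) + (-14)*(1) + (13)*(-4) = 25
  (UV)[2][0] = (13)*(-12) + (0)*(-12) + (-10)*(8) = -236
  (UV)[2][1] = (13)*(-9) + (0)*(3) + (-10)*(-9) = -27
  (UV)[2][2] = (13)*(7) + (0)*(1) + (-10)*(-4) = 131
UV =
[      -40         9       -44 ]
[      116      -276        25 ]
[     -236       -27       131 ]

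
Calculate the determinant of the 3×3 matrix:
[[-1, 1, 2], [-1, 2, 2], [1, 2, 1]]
-3

Expansion along first row:
det = -1·det([[2,2],[2,1]]) - 1·det([[-1,2],[1,1]]) + 2·det([[-1,2],[1,2]])
    = -1·(2·1 - 2·2) - 1·(-1·1 - 2·1) + 2·(-1·2 - 2·1)
    = -1·-2 - 1·-3 + 2·-4
    = 2 + 3 + -8 = -3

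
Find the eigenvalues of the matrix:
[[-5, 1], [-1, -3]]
λ = -4 and λ = -4

Characteristic equation: det(A - λI) = 0
λ² - (trace)λ + (det) = 0
λ² - (-8)λ + (16) = 0
λ² + 8λ + 16 = 0
Solving: λ = -4, -4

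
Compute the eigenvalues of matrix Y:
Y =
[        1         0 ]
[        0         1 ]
λ = 1, 1

Solve det(Y - λI) = 0. For a 2×2 matrix the characteristic equation is λ² - (trace)λ + det = 0.
trace(Y) = a + d = 1 + 1 = 2.
det(Y) = a*d - b*c = (1)*(1) - (0)*(0) = 1 - 0 = 1.
Characteristic equation: λ² - (2)λ + (1) = 0.
Discriminant = (2)² - 4*(1) = 4 - 4 = 0.
λ = (2 ± √0) / 2 = (2 ± 0) / 2 = 1, 1.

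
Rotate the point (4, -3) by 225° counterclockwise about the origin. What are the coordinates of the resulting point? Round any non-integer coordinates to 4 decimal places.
(-4.9497, -0.7071)

Rotation matrix R(θ) = [[cos θ, -sin θ], [sin θ, cos θ]]; for θ = 225°:
R = [[-√2/2, √2/2], [-√2/2, -√2/2]]
Result: R × [4, -3]ᵀ = [-√2/2·4 + (√2/2)·-3, -√2/2·4 + (-√2/2)·-3]ᵀ = (-4.9497, -0.7071)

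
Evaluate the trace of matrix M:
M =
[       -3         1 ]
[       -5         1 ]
tr(M) = -3 + 1 = -2

The trace of a square matrix is the sum of its diagonal entries.
Diagonal entries of M: M[0][0] = -3, M[1][1] = 1.
tr(M) = -3 + 1 = -2.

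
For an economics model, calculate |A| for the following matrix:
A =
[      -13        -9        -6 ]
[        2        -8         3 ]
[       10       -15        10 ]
det(A) = 65

Expand along row 0 (cofactor expansion): det(A) = a*(e*i - f*h) - b*(d*i - f*g) + c*(d*h - e*g), where the 3×3 is [[a, b, c], [d, e, f], [g, h, i]].
Minor M_00 = (-8)*(10) - (3)*(-15) = -80 + 45 = -35.
Minor M_01 = (2)*(10) - (3)*(10) = 20 - 30 = -10.
Minor M_02 = (2)*(-15) - (-8)*(10) = -30 + 80 = 50.
det(A) = (-13)*(-35) - (-9)*(-10) + (-6)*(50) = 455 - 90 - 300 = 65.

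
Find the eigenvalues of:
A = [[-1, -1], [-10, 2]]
λ = -3, 4

Solve det(A - λI) = 0. For a 2×2 matrix this is λ² - (trace)λ + det = 0.
trace(A) = -1 + 2 = 1.
det(A) = (-1)*(2) - (-1)*(-10) = -2 - 10 = -12.
Characteristic equation: λ² - (1)λ + (-12) = 0.
Discriminant: (1)² - 4*(-12) = 1 + 48 = 49.
Roots: λ = (1 ± √49) / 2 = -3, 4.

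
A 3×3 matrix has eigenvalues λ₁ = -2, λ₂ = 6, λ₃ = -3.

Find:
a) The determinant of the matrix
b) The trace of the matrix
det = 36, trace = 1

Two standard eigenvalue identities:
- det(A) equals the product of the eigenvalues (counted with multiplicity).
- trace(A) equals the sum of the eigenvalues.
det(A) = (-2)*(6)*(-3) = 36.
trace(A) = -2 + 6 - 3 = 1.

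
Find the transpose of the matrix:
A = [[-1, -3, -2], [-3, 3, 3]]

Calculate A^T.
[[-1, -3], [-3, 3], [-2, 3]]

The transpose sends entry (i,j) to (j,i); rows become columns.
Row 0 of A: [-1, -3, -2] -> column 0 of A^T.
Row 1 of A: [-3, 3, 3] -> column 1 of A^T.
A^T = [[-1, -3], [-3, 3], [-2, 3]]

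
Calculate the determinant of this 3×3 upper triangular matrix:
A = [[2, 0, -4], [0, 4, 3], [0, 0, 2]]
16

The determinant of a triangular matrix is the product of its diagonal entries (the off-diagonal entries above the diagonal do not affect it).
det(A) = (2) * (4) * (2) = 16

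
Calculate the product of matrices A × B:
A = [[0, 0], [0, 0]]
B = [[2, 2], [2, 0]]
[[0, 0], [0, 0]]

Matrix multiplication:
C[0][0] = 0×2 + 0×2 = 0
C[0][1] = 0×2 + 0×0 = 0
C[1][0] = 0×2 + 0×2 = 0
C[1][1] = 0×2 + 0×0 = 0
Result: [[0, 0], [0, 0]]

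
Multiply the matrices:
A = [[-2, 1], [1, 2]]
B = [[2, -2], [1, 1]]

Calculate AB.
[[-3, 5], [4, 0]]

Each entry (i,j) of AB = sum over k of A[i][k]*B[k][j].
(AB)[0][0] = (-2)*(2) + (1)*(1) = -3
(AB)[0][1] = (-2)*(-2) + (1)*(1) = 5
(AB)[1][0] = (1)*(2) + (2)*(1) = 4
(AB)[1][1] = (1)*(-2) + (2)*(1) = 0
AB = [[-3, 5], [4, 0]]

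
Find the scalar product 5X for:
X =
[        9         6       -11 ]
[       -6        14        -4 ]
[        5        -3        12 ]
5X =
[       45        30       -55 ]
[      -30        70       -20 ]
[       25       -15        60 ]

Scalar multiplication is elementwise: (5X)[i][j] = 5 * X[i][j].
  (5X)[0][0] = 5 * (9) = 45
  (5X)[0][1] = 5 * (6) = 30
  (5X)[0][2] = 5 * (-11) = -55
  (5X)[1][0] = 5 * (-6) = -30
  (5X)[1][1] = 5 * (14) = 70
  (5X)[1][2] = 5 * (-4) = -20
  (5X)[2][0] = 5 * (5) = 25
  (5X)[2][1] = 5 * (-3) = -15
  (5X)[2][2] = 5 * (12) = 60
5X =
[       45        30       -55 ]
[      -30        70       -20 ]
[       25       -15        60 ]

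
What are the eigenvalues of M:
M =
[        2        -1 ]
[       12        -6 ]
λ = -4, 0

Solve det(M - λI) = 0. For a 2×2 matrix the characteristic equation is λ² - (trace)λ + det = 0.
trace(M) = a + d = 2 - 6 = -4.
det(M) = a*d - b*c = (2)*(-6) - (-1)*(12) = -12 + 12 = 0.
Characteristic equation: λ² - (-4)λ + (0) = 0.
Discriminant = (-4)² - 4*(0) = 16 - 0 = 16.
λ = (-4 ± √16) / 2 = (-4 ± 4) / 2 = -4, 0.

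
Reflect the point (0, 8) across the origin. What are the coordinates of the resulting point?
(0, -8)

Reflection across origin: (0, 8) → (0, -8)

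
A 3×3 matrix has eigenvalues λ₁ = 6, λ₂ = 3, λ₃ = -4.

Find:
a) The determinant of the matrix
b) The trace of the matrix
det = -72, trace = 5

Two standard eigenvalue identities:
- det(A) equals the product of the eigenvalues (counted with multiplicity).
- trace(A) equals the sum of the eigenvalues.
det(A) = (6)*(3)*(-4) = -72.
trace(A) = 6 + 3 - 4 = 5.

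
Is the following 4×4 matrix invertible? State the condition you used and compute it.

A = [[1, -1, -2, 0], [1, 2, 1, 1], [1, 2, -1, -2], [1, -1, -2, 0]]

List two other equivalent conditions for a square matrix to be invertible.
No, not invertible; det(A) = 0 (two rows are equal, so the rows are linearly dependent). Equivalent conditions (failing for this A): rank(A) < 4; Ax = 0 has non-trivial solutions; 0 is an eigenvalue; the columns are linearly dependent.

To check invertibility, compute det(A).
In this matrix, row 0 and the last row are identical, so one row is a scalar multiple of another and the rows are linearly dependent.
A matrix with linearly dependent rows has det = 0 and is not invertible.
Equivalent failed conditions:
- rank(A) < 4.
- Ax = 0 has non-trivial solutions.
- 0 is an eigenvalue.
- The columns are linearly dependent.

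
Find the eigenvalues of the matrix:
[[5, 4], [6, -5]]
λ = -7 and λ = 7

Characteristic equation: det(A - λI) = 0
λ² - (trace)λ + (det) = 0
λ² - (0)λ + (-49) = 0
λ² - 0λ - 49 = 0
Solving: λ = -7, 7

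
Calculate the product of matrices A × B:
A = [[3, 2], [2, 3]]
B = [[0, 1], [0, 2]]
[[0, 7], [0, 8]]

Matrix multiplication:
C[0][0] = 3×0 + 2×0 = 0
C[0][1] = 3×1 + 2×2 = 7
C[1][0] = 2×0 + 3×0 = 0
C[1][1] = 2×1 + 3×2 = 8
Result: [[0, 7], [0, 8]]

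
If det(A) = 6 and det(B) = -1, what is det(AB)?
-6

Use the multiplicative property of determinants: det(AB) = det(A)*det(B).
det(AB) = (6)*(-1) = -6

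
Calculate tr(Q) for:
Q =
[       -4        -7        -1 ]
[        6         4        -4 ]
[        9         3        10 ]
tr(Q) = -4 + 4 + 10 = 10

The trace of a square matrix is the sum of its diagonal entries.
Diagonal entries of Q: Q[0][0] = -4, Q[1][1] = 4, Q[2][2] = 10.
tr(Q) = -4 + 4 + 10 = 10.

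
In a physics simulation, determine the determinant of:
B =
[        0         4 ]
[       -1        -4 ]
det(B) = 4

For a 2×2 matrix [[a, b], [c, d]], det = a*d - b*c.
det(B) = (0)*(-4) - (4)*(-1) = 0 + 4 = 4.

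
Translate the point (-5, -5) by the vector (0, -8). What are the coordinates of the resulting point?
(-5, -13)

Translation by (0, -8):
x' = -5 + 0 = -5
y' = -5 + -8 = -13
Homogeneous matrix: [[1, 0, 0], [0, 1, -8], [0, 0, 1]]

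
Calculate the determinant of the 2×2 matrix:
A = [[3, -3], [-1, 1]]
0

For A = [[a, b], [c, d]], det(A) = a*d - b*c.
det(A) = (3)*(1) - (-3)*(-1) = 3 - 3 = 0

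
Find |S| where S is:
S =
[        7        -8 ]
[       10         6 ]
det(S) = 122

For a 2×2 matrix [[a, b], [c, d]], det = a*d - b*c.
det(S) = (7)*(6) - (-8)*(10) = 42 + 80 = 122.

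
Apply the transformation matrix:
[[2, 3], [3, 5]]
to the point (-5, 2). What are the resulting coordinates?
(-4, -5)

Matrix multiplication:
[[2, 3], [3, 5]] × [-5, 2]ᵀ
= [2×-5 + 3×2, 3×-5 + 5×2]ᵀ
= [-4.0000, -5.0000]ᵀ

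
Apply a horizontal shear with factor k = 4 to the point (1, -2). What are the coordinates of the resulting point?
(-7, -2)

Shear matrix for horizontal shear with factor k = 4:
[[1, 4], [0, 1]]
Result: (1, -2) → (-7, -2)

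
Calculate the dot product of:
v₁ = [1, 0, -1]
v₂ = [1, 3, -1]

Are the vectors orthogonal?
2, No

The dot product is the sum of products of corresponding components.
v₁·v₂ = (1)*(1) + (0)*(3) + (-1)*(-1) = 1 + 0 + 1 = 2.
Two vectors are orthogonal iff their dot product is 0; here the dot product is 2, so the vectors are not orthogonal.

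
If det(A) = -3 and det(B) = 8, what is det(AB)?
-24

Use the multiplicative property of determinants: det(AB) = det(A)*det(B).
det(AB) = (-3)*(8) = -24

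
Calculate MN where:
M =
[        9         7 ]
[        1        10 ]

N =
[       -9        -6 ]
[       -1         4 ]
MN =
[      -88       -26 ]
[      -19        34 ]

Matrix multiplication: (MN)[i][j] = sum over k of M[i][k] * N[k][j].
  (MN)[0][0] = (9)*(-9) + (7)*(-1) = -88
  (MN)[0][1] = (9)*(-6) + (7)*(4) = -26
  (MN)[1][0] = (1)*(-9) + (10)*(-1) = -19
  (MN)[1][1] = (1)*(-6) + (10)*(4) = 34
MN =
[      -88       -26 ]
[      -19        34 ]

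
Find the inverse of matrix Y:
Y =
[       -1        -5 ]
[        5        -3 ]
det(Y) = 28
Y⁻¹ =
[    -3/28      5/28 ]
[    -5/28     -1/28 ]

For a 2×2 matrix Y = [[a, b], [c, d]] with det(Y) ≠ 0, Y⁻¹ = (1/det(Y)) * [[d, -b], [-c, a]].
det(Y) = (-1)*(-3) - (-5)*(5) = 3 + 25 = 28.
Y⁻¹ = (1/28) * [[-3, 5], [-5, -1]].
Dividing each entry by 28 and reducing:
Y⁻¹ =
[    -3/28      5/28 ]
[    -5/28     -1/28 ]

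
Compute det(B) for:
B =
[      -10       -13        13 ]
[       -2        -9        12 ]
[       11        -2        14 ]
det(B) = 279

Expand along row 0 (cofactor expansion): det(B) = a*(e*i - f*h) - b*(d*i - f*g) + c*(d*h - e*g), where the 3×3 is [[a, b, c], [d, e, f], [g, h, i]].
Minor M_00 = (-9)*(14) - (12)*(-2) = -126 + 24 = -102.
Minor M_01 = (-2)*(14) - (12)*(11) = -28 - 132 = -160.
Minor M_02 = (-2)*(-2) - (-9)*(11) = 4 + 99 = 103.
det(B) = (-10)*(-102) - (-13)*(-160) + (13)*(103) = 1020 - 2080 + 1339 = 279.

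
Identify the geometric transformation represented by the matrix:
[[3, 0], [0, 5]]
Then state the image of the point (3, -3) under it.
non-uniform scaling by (3, 5); image of (3, -3) is (9, -15)

This is diagonal with distinct entries, so it scales the x-axis by 3 and the y-axis by 5.
The matrix [[3, 0], [0, 5]] represents: non-uniform scaling by (3, 5).
Applying it to (3, -3): [3·3 + 0·-3, 0·3 + 5·-3] = (9, -15).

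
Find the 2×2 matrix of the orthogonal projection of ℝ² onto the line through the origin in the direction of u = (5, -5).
[[1/2, -1/2], [-1/2, 1/2]]

The orthogonal projection onto the line spanned by a nonzero vector u = (a, b) has matrix P = (u uᵀ) / (uᵀ u) = (1/(a² + b²)) · [[a², ab], [ab, b²]].
Here u = (5, -5), so a² + b² = 25 + 25 = 50.
P = (1/50) · [[25, -25], [-25, 25]] = [[1/2, -1/2], [-1/2, 1/2]].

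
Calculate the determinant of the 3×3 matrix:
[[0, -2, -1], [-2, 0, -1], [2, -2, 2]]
-8

Expansion along first row:
det = 0·det([[0,-1],[-2,2]]) - -2·det([[-2,-1],[2,2]]) + -1·det([[-2,0],[2,-2]])
    = 0·(0·2 - -1·-2) - -2·(-2·2 - -1·2) + -1·(-2·-2 - 0·2)
    = 0·-2 - -2·-2 + -1·4
    = 0 + -4 + -4 = -8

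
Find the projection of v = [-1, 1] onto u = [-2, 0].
[-1, 0]

The projection of v onto u is proj_u(v) = ((v·u) / (u·u)) · u.
v·u = (-1)*(-2) + (1)*(0) = 2.
u·u = (-2)*(-2) + (0)*(0) = 4.
coefficient = 2 / 4 = 1/2.
proj_u(v) = 1/2 · [-2, 0] = [-1, 0].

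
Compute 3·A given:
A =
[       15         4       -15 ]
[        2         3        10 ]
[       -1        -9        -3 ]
3A =
[       45        12       -45 ]
[        6         9        30 ]
[       -3       -27        -9 ]

Scalar multiplication is elementwise: (3A)[i][j] = 3 * A[i][j].
  (3A)[0][0] = 3 * (15) = 45
  (3A)[0][1] = 3 * (4) = 12
  (3A)[0][2] = 3 * (-15) = -45
  (3A)[1][0] = 3 * (2) = 6
  (3A)[1][1] = 3 * (3) = 9
  (3A)[1][2] = 3 * (10) = 30
  (3A)[2][0] = 3 * (-1) = -3
  (3A)[2][1] = 3 * (-9) = -27
  (3A)[2][2] = 3 * (-3) = -9
3A =
[       45        12       -45 ]
[        6         9        30 ]
[       -3       -27        -9 ]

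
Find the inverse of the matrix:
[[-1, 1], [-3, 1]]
[[1/2, -1/2], [3/2, -1/2]]

For [[a,b],[c,d]], inverse = (1/det)·[[d,-b],[-c,a]]
det = -1·1 - 1·-3 = 2
Inverse = (1/2)·[[1, -1], [3, -1]]
        = [[1/2, -1/2], [3/2, -1/2]]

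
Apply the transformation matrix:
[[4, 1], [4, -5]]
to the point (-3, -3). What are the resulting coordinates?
(-15, 3)

Matrix multiplication:
[[4, 1], [4, -5]] × [-3, -3]ᵀ
= [4×-3 + 1×-3, 4×-3 + -5×-3]ᵀ
= [-15.0000, 3.0000]ᵀ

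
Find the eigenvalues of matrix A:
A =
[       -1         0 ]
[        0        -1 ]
λ = -1, -1

Solve det(A - λI) = 0. For a 2×2 matrix the characteristic equation is λ² - (trace)λ + det = 0.
trace(A) = a + d = -1 - 1 = -2.
det(A) = a*d - b*c = (-1)*(-1) - (0)*(0) = 1 - 0 = 1.
Characteristic equation: λ² - (-2)λ + (1) = 0.
Discriminant = (-2)² - 4*(1) = 4 - 4 = 0.
λ = (-2 ± √0) / 2 = (-2 ± 0) / 2 = -1, -1.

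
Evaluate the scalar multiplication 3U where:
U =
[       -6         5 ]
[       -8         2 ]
3U =
[      -18        15 ]
[      -24         6 ]

Scalar multiplication is elementwise: (3U)[i][j] = 3 * U[i][j].
  (3U)[0][0] = 3 * (-6) = -18
  (3U)[0][1] = 3 * (5) = 15
  (3U)[1][0] = 3 * (-8) = -24
  (3U)[1][1] = 3 * (2) = 6
3U =
[      -18        15 ]
[      -24         6 ]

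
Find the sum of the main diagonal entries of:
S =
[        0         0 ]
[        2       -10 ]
tr(S) = 0 - 10 = -10

The trace of a square matrix is the sum of its diagonal entries.
Diagonal entries of S: S[0][0] = 0, S[1][1] = -10.
tr(S) = 0 - 10 = -10.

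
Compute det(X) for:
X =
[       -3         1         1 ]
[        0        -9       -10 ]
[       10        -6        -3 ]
det(X) = 89

Expand along row 0 (cofactor expansion): det(X) = a*(e*i - f*h) - b*(d*i - f*g) + c*(d*h - e*g), where the 3×3 is [[a, b, c], [d, e, f], [g, h, i]].
Minor M_00 = (-9)*(-3) - (-10)*(-6) = 27 - 60 = -33.
Minor M_01 = (0)*(-3) - (-10)*(10) = 0 + 100 = 100.
Minor M_02 = (0)*(-6) - (-9)*(10) = 0 + 90 = 90.
det(X) = (-3)*(-33) - (1)*(100) + (1)*(90) = 99 - 100 + 90 = 89.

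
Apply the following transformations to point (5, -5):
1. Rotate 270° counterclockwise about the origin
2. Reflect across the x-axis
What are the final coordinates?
(-5, 5)

Step 1: Rotate 270° → (-5, -5)
Step 2: Reflect across the x-axis → (-5, 5)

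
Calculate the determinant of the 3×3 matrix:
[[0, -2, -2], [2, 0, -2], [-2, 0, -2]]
-16

Expansion along first row:
det = 0·det([[0,-2],[0,-2]]) - -2·det([[2,-2],[-2,-2]]) + -2·det([[2,0],[-2,0]])
    = 0·(0·-2 - -2·0) - -2·(2·-2 - -2·-2) + -2·(2·0 - 0·-2)
    = 0·0 - -2·-8 + -2·0
    = 0 + -16 + 0 = -16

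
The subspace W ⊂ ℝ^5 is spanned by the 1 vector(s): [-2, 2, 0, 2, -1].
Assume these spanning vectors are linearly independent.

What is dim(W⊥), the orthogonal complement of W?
dim(W⊥) = 4

For any subspace W of ℝ^n, dim(W) + dim(W⊥) = n (the whole-space dimension).
Here the given 1 vectors are linearly independent, so dim(W) = 1.
Thus dim(W⊥) = n - dim(W) = 5 - 1 = 4.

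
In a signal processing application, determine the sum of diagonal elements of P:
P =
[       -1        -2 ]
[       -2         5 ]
tr(P) = -1 + 5 = 4

The trace of a square matrix is the sum of its diagonal entries.
Diagonal entries of P: P[0][0] = -1, P[1][1] = 5.
tr(P) = -1 + 5 = 4.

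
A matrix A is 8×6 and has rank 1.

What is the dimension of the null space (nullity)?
5

The rank-nullity theorem for an m×n matrix states:
rank(A) + nullity(A) = n (the number of columns).
Here n = 6 and rank(A) = 1, so nullity(A) = 6 - 1 = 5.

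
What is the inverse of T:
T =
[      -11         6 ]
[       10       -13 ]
det(T) = 83
T⁻¹ =
[   -13/83     -6/83 ]
[   -10/83    -11/83 ]

For a 2×2 matrix T = [[a, b], [c, d]] with det(T) ≠ 0, T⁻¹ = (1/det(T)) * [[d, -b], [-c, a]].
det(T) = (-11)*(-13) - (6)*(10) = 143 - 60 = 83.
T⁻¹ = (1/83) * [[-13, -6], [-10, -11]].
Dividing each entry by 83 and reducing:
T⁻¹ =
[   -13/83     -6/83 ]
[   -10/83    -11/83 ]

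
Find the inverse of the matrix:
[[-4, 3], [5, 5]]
[[-1/7, 3/35], [1/7, 4/35]]

For [[a,b],[c,d]], inverse = (1/det)·[[d,-b],[-c,a]]
det = -4·5 - 3·5 = -35
Inverse = (1/-35)·[[5, -3], [-5, -4]]
        = [[-1/7, 3/35], [1/7, 4/35]]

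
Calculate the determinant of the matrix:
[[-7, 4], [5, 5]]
-55

For a 2×2 matrix [[a, b], [c, d]], det = ad - bc
det = (-7)(5) - (4)(5) = -35 - 20 = -55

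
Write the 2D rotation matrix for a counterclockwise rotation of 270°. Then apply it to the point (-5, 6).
R = [[0, 1], [-1, 0]]; R·(-5, 6) = (6, 5)

Rotation matrix formula: R(θ) = [[cos θ, -sin θ], [sin θ, cos θ]]
For θ = 270°:
cos(270°) = 0
sin(270°) = -1
R = [[0, 1], [-1, 0]]
Apply to (-5, 6): [0·-5 + (1)·6, -1·-5 + 0·6] = (6, 5)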